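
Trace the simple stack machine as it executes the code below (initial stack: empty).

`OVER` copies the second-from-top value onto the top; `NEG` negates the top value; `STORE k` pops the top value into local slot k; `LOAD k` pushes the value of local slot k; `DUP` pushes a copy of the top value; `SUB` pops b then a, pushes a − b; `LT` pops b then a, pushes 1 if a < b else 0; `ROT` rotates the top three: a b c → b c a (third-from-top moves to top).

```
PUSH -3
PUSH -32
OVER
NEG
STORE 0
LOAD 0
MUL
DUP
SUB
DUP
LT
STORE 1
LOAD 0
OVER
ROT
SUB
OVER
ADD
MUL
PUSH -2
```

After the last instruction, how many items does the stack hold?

2

PUSH -3   -3
PUSH -32  -3 -32
OVER      -3 -32 -3
NEG       -3 -32 3
STORE 0   -3 -32
LOAD 0    -3 -32 3
MUL       -3 -96
DUP       -3 -96 -96
SUB       -3 0
DUP       -3 0 0
LT        -3 0
STORE 1   -3
LOAD 0    -3 3
OVER      -3 3 -3
ROT       3 -3 -3
SUB       3 0
OVER      3 0 3
ADD       3 3
MUL       9
PUSH -2   9 -2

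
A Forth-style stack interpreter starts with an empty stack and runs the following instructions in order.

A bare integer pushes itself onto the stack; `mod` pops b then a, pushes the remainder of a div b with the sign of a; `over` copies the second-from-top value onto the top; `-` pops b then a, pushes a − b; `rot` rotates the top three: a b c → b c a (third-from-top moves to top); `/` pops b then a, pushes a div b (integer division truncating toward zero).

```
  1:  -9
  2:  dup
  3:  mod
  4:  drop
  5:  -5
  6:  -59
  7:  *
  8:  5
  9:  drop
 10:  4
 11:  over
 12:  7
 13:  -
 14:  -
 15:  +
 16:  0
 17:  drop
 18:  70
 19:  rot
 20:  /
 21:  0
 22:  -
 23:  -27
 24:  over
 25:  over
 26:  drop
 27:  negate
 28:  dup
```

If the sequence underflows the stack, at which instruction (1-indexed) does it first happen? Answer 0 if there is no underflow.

19

-9    -9
dup   -9 -9
mod   0
drop  (empty)
-5    -5
-59   -5 -59
*     295
5     295 5
drop  295
4     295 4
over  295 4 295
7     295 4 295 7
-     295 4 288
-     295 -284
+     11
0     11 0
drop  11
70    11 70
rot  — needs 3 operands, stack has 2 → underflow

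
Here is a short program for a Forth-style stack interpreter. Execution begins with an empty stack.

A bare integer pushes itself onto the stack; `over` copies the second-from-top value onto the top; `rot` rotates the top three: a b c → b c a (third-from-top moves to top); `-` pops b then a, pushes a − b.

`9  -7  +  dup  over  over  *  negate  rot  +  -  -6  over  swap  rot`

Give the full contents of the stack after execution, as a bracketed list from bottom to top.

9      → [9]
-7     → [9, -7]
+      → [2]
dup    → [2, 2]
over   → [2, 2, 2]
over   → [2, 2, 2, 2]
*      → [2, 2, 4]
negate → [2, 2, -4]
rot    → [2, -4, 2]
+      → [2, -2]
-      → [4]
-6     → [4, -6]
over   → [4, -6, 4]
swap   → [4, 4, -6]
rot    → [4, -6, 4]

[4, -6, 4]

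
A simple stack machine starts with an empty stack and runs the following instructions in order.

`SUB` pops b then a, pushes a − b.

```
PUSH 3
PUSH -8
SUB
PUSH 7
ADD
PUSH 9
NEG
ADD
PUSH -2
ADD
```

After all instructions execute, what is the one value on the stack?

PUSH 3  -> 3
PUSH -8 -> 3 -8
SUB     -> 11
PUSH 7  -> 11 7
ADD     -> 18
PUSH 9  -> 18 9
NEG     -> 18 -9
ADD     -> 9
PUSH -2 -> 9 -2
ADD     -> 7

7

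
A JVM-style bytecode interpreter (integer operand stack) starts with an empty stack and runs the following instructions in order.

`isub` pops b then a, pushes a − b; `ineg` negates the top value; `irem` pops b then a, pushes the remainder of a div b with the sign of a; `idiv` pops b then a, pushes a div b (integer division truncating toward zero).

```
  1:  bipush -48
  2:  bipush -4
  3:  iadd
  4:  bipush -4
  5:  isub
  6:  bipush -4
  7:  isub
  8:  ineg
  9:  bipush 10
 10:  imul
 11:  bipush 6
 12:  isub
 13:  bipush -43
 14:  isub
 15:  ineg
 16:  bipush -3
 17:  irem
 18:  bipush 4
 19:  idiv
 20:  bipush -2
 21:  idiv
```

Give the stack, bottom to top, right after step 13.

bipush -48 -> -48
bipush -4  -> -48 -4
iadd       -> -52
bipush -4  -> -52 -4
isub       -> -48
bipush -4  -> -48 -4
isub       -> -44
ineg       -> 44
bipush 10  -> 44 10
imul       -> 440
bipush 6   -> 440 6
isub       -> 434
bipush -43 -> 434 -43

[434, -43]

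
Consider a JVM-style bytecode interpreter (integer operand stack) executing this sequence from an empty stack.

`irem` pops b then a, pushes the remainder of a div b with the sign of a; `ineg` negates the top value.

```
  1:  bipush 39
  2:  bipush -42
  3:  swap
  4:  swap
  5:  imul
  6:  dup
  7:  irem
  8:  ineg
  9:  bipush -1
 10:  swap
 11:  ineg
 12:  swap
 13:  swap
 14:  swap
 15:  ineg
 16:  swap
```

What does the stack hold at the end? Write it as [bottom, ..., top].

bipush 39  -> [39]
bipush -42 -> [39, -42]
swap       -> [-42, 39]
swap       -> [39, -42]
imul       -> [-1638]
dup        -> [-1638, -1638]
irem       -> [0]
ineg       -> [0]
bipush -1  -> [0, -1]
swap       -> [-1, 0]
ineg       -> [-1, 0]
swap       -> [0, -1]
swap       -> [-1, 0]
swap       -> [0, -1]
ineg       -> [0, 1]
swap       -> [1, 0]

[1, 0]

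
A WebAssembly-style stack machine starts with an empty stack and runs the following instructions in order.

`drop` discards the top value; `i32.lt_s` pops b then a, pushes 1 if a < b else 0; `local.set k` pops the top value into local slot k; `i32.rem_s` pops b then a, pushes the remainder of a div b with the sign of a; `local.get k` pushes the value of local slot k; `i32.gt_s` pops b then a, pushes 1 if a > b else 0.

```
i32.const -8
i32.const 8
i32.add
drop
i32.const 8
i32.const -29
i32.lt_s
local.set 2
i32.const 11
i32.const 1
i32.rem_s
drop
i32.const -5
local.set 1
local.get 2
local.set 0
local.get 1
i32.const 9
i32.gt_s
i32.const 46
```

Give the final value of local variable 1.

i32.const -8   [-8]
i32.const 8    [-8, 8]
i32.add        [0]
drop           []
i32.const 8    [8]
i32.const -29  [8, -29]
i32.lt_s       [0]
local.set 2    []
i32.const 11   [11]
i32.const 1    [11, 1]
i32.rem_s      [0]
drop           []
i32.const -5   [-5]
local.set 1    []
local.get 2    [0]
local.set 0    []
local.get 1    [-5]
i32.const 9    [-5, 9]
i32.gt_s       [0]
i32.const 46   [0, 46]

-5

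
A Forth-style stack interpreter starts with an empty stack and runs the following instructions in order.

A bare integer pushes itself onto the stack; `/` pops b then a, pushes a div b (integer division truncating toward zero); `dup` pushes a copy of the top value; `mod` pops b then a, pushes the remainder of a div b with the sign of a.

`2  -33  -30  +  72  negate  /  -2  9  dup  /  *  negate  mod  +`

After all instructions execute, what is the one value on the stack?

2

2      -> [2]
-33    -> [2, -33]
-30    -> [2, -33, -30]
+      -> [2, -63]
72     -> [2, -63, 72]
negate -> [2, -63, -72]
/      -> [2, 0]
-2     -> [2, 0, -2]
9      -> [2, 0, -2, 9]
dup    -> [2, 0, -2, 9, 9]
/      -> [2, 0, -2, 1]
*      -> [2, 0, -2]
negate -> [2, 0, 2]
mod    -> [2, 0]
+      -> [2]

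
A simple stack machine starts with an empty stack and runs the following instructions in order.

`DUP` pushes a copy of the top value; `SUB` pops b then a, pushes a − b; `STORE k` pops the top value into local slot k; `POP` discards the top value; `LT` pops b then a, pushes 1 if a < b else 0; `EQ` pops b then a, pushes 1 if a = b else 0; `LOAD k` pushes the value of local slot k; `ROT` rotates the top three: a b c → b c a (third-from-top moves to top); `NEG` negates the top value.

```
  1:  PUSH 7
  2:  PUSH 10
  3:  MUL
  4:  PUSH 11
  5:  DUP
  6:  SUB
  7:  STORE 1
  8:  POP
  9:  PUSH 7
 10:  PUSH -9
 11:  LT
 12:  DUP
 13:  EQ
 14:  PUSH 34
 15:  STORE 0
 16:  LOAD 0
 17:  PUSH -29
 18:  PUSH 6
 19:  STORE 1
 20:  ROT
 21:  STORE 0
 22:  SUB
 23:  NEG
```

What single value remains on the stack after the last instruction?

-63

PUSH 7   -> [7]
PUSH 10  -> [7, 10]
MUL      -> [70]
PUSH 11  -> [70, 11]
DUP      -> [70, 11, 11]
SUB      -> [70, 0]
STORE 1  -> [70]
POP      -> []
PUSH 7   -> [7]
PUSH -9  -> [7, -9]
LT       -> [0]
DUP      -> [0, 0]
EQ       -> [1]
PUSH 34  -> [1, 34]
STORE 0  -> [1]
LOAD 0   -> [1, 34]
PUSH -29 -> [1, 34, -29]
PUSH 6   -> [1, 34, -29, 6]
STORE 1  -> [1, 34, -29]
ROT      -> [34, -29, 1]
STORE 0  -> [34, -29]
SUB      -> [63]
NEG      -> [-63]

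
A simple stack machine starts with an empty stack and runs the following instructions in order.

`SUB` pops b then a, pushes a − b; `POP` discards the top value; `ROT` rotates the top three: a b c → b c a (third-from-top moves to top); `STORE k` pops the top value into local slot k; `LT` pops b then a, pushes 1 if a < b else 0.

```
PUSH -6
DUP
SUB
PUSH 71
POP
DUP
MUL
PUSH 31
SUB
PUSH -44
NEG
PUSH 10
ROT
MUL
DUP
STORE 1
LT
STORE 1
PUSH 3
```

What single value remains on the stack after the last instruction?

3

PUSH -6   [-6]
DUP       [-6, -6]
SUB       [0]
PUSH 71   [0, 71]
POP       [0]
DUP       [0, 0]
MUL       [0]
PUSH 31   [0, 31]
SUB       [-31]
PUSH -44  [-31, -44]
NEG       [-31, 44]
PUSH 10   [-31, 44, 10]
ROT       [44, 10, -31]
MUL       [44, -310]
DUP       [44, -310, -310]
STORE 1   [44, -310]
LT        [0]
STORE 1   []
PUSH 3    [3]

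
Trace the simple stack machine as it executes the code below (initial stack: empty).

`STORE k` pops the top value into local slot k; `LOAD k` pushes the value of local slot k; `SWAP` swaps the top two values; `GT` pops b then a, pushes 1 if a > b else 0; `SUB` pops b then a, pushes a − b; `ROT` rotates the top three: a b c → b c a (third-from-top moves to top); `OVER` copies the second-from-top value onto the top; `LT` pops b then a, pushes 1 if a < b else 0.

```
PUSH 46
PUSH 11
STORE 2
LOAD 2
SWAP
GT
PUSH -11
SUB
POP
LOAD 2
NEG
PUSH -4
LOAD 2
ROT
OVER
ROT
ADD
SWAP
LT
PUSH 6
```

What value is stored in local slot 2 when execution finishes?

PUSH 46  → 46
PUSH 11  → 46 11
STORE 2  → 46
LOAD 2   → 46 11
SWAP     → 11 46
GT       → 0
PUSH -11 → 0 -11
SUB      → 11
POP      → (empty)
LOAD 2   → 11
NEG      → -11
PUSH -4  → -11 -4
LOAD 2   → -11 -4 11
ROT      → -4 11 -11
OVER     → -4 11 -11 11
ROT      → -4 -11 11 11
ADD      → -4 -11 22
SWAP     → -4 22 -11
LT       → -4 0
PUSH 6   → -4 0 6

11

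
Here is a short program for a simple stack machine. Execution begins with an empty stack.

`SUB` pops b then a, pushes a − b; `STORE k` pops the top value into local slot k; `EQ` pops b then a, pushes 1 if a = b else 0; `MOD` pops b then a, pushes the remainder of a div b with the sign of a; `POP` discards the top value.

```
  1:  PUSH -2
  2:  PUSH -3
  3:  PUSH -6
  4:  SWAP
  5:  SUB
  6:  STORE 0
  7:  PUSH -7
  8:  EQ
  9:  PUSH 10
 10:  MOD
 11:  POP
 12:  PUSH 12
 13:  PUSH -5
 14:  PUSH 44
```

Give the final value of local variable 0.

PUSH -2 : [-2]
PUSH -3 : [-2, -3]
PUSH -6 : [-2, -3, -6]
SWAP    : [-2, -6, -3]
SUB     : [-2, -3]
STORE 0 : [-2]
PUSH -7 : [-2, -7]
EQ      : [0]
PUSH 10 : [0, 10]
MOD     : [0]
POP     : []
PUSH 12 : [12]
PUSH -5 : [12, -5]
PUSH 44 : [12, -5, 44]

-3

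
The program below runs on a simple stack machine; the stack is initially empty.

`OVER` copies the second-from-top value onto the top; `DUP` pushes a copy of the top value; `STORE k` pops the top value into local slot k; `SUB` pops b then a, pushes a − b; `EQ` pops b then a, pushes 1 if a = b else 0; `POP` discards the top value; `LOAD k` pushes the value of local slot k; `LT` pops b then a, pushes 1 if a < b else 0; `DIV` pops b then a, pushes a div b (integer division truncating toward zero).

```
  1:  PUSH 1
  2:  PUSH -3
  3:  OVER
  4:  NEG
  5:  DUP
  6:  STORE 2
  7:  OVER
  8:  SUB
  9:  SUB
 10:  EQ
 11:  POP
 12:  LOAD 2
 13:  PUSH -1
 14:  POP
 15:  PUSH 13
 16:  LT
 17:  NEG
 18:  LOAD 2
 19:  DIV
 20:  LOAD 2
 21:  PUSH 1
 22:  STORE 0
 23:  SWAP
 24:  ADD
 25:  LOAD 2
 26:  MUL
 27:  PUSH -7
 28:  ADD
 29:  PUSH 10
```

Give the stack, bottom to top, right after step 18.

[-1, -1]

PUSH 1  -> 1
PUSH -3 -> 1 -3
OVER    -> 1 -3 1
NEG     -> 1 -3 -1
DUP     -> 1 -3 -1 -1
STORE 2 -> 1 -3 -1
OVER    -> 1 -3 -1 -3
SUB     -> 1 -3 2
SUB     -> 1 -5
EQ      -> 0
POP     -> (empty)
LOAD 2  -> -1
PUSH -1 -> -1 -1
POP     -> -1
PUSH 13 -> -1 13
LT      -> 1
NEG     -> -1
LOAD 2  -> -1 -1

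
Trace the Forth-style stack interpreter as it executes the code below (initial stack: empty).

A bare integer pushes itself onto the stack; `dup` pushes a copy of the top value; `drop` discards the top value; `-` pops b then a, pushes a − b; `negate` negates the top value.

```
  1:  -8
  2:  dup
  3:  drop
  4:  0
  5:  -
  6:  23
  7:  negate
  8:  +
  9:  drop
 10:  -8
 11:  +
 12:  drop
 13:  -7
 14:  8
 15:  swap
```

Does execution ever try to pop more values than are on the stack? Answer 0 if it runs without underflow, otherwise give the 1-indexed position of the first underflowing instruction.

11

-8      [-8]
dup     [-8, -8]
drop    [-8]
0       [-8, 0]
-       [-8]
23      [-8, 23]
negate  [-8, -23]
+       [-31]
drop    []
-8      [-8]
+  — needs 2 operands, stack has 1 → underflow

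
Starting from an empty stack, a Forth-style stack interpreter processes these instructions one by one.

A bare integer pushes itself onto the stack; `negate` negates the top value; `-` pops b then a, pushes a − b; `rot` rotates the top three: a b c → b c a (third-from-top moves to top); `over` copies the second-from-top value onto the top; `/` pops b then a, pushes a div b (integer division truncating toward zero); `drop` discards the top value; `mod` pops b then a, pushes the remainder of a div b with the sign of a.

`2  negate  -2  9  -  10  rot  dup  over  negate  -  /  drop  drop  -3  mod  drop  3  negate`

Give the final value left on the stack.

2      : [2]
negate : [-2]
-2     : [-2, -2]
9      : [-2, -2, 9]
-      : [-2, -11]
10     : [-2, -11, 10]
rot    : [-11, 10, -2]
dup    : [-11, 10, -2, -2]
over   : [-11, 10, -2, -2, -2]
negate : [-11, 10, -2, -2, 2]
-      : [-11, 10, -2, -4]
/      : [-11, 10, 0]
drop   : [-11, 10]
drop   : [-11]
-3     : [-11, -3]
mod    : [-2]
drop   : []
3      : [3]
negate : [-3]

-3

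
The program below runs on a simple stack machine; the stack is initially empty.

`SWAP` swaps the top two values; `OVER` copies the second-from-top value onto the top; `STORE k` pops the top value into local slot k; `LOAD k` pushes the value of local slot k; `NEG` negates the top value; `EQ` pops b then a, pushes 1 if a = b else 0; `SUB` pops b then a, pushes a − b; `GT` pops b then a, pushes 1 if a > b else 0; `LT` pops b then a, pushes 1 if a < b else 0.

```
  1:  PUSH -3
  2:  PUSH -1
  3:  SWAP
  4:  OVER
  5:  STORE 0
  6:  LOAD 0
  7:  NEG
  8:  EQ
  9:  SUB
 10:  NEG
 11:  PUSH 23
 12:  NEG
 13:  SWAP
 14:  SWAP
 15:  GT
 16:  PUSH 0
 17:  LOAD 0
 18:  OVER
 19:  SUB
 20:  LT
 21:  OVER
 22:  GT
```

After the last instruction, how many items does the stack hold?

PUSH -3 : [-3]
PUSH -1 : [-3, -1]
SWAP    : [-1, -3]
OVER    : [-1, -3, -1]
STORE 0 : [-1, -3]
LOAD 0  : [-1, -3, -1]
NEG     : [-1, -3, 1]
EQ      : [-1, 0]
SUB     : [-1]
NEG     : [1]
PUSH 23 : [1, 23]
NEG     : [1, -23]
SWAP    : [-23, 1]
SWAP    : [1, -23]
GT      : [1]
PUSH 0  : [1, 0]
LOAD 0  : [1, 0, -1]
OVER    : [1, 0, -1, 0]
SUB     : [1, 0, -1]
LT      : [1, 0]
OVER    : [1, 0, 1]
GT      : [1, 0]

2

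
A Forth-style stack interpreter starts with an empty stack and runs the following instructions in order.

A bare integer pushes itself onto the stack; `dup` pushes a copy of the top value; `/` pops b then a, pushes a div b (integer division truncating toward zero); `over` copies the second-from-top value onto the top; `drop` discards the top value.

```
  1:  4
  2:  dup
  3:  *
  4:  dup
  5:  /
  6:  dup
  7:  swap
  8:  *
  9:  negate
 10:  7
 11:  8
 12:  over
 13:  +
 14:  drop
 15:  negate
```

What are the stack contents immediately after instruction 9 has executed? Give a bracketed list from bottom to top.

4       4
dup     4 4
*       16
dup     16 16
/       1
dup     1 1
swap    1 1
*       1
negate  -1

[-1]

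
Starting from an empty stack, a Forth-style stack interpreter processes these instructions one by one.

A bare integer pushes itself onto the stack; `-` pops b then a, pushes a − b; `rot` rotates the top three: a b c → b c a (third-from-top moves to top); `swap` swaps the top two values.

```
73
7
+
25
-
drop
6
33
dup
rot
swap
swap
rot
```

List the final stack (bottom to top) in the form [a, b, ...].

[33, 6, 33]

73   : 73
7    : 73 7
+    : 80
25   : 80 25
-    : 55
drop : (empty)
6    : 6
33   : 6 33
dup  : 6 33 33
rot  : 33 33 6
swap : 33 6 33
swap : 33 33 6
rot  : 33 6 33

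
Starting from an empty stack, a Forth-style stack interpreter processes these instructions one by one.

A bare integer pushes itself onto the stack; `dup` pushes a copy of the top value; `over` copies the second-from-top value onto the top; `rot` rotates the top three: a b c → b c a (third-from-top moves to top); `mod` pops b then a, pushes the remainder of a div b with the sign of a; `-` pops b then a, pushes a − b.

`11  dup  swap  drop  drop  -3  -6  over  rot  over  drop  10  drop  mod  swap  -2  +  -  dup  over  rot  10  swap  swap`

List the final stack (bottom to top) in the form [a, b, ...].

[8, 8, 8, 10]

11   : [11]
dup  : [11, 11]
swap : [11, 11]
drop : [11]
drop : []
-3   : [-3]
-6   : [-3, -6]
over : [-3, -6, -3]
rot  : [-6, -3, -3]
over : [-6, -3, -3, -3]
drop : [-6, -3, -3]
10   : [-6, -3, -3, 10]
drop : [-6, -3, -3]
mod  : [-6, 0]
swap : [0, -6]
-2   : [0, -6, -2]
+    : [0, -8]
-    : [8]
dup  : [8, 8]
over : [8, 8, 8]
rot  : [8, 8, 8]
10   : [8, 8, 8, 10]
swap : [8, 8, 10, 8]
swap : [8, 8, 8, 10]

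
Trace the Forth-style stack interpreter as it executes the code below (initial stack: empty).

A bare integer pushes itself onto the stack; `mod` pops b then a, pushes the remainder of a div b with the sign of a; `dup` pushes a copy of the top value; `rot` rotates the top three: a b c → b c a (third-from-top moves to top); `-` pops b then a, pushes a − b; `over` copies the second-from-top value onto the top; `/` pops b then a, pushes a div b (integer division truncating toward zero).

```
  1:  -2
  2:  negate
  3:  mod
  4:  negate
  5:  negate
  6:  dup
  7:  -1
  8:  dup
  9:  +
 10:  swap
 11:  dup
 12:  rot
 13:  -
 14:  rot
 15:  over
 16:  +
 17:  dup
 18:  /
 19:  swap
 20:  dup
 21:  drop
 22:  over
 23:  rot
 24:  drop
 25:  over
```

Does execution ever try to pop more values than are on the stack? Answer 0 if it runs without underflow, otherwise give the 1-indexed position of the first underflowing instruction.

3

-2     -> [-2]
negate -> [2]
mod  — needs 2 operands, stack has 1 → underflow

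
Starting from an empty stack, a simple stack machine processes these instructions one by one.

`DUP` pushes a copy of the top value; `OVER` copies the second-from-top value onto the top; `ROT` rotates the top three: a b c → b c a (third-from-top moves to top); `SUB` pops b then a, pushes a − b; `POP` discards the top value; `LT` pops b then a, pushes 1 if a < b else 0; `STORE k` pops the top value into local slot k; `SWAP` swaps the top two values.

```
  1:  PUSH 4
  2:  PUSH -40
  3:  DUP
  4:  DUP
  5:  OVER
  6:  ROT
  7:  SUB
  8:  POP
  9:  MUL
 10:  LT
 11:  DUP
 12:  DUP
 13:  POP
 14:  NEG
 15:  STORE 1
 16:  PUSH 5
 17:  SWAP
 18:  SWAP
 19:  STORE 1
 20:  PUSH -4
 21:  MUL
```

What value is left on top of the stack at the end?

-4

PUSH 4   -> [4]
PUSH -40 -> [4, -40]
DUP      -> [4, -40, -40]
DUP      -> [4, -40, -40, -40]
OVER     -> [4, -40, -40, -40, -40]
ROT      -> [4, -40, -40, -40, -40]
SUB      -> [4, -40, -40, 0]
POP      -> [4, -40, -40]
MUL      -> [4, 1600]
LT       -> [1]
DUP      -> [1, 1]
DUP      -> [1, 1, 1]
POP      -> [1, 1]
NEG      -> [1, -1]
STORE 1  -> [1]
PUSH 5   -> [1, 5]
SWAP     -> [5, 1]
SWAP     -> [1, 5]
STORE 1  -> [1]
PUSH -4  -> [1, -4]
MUL      -> [-4]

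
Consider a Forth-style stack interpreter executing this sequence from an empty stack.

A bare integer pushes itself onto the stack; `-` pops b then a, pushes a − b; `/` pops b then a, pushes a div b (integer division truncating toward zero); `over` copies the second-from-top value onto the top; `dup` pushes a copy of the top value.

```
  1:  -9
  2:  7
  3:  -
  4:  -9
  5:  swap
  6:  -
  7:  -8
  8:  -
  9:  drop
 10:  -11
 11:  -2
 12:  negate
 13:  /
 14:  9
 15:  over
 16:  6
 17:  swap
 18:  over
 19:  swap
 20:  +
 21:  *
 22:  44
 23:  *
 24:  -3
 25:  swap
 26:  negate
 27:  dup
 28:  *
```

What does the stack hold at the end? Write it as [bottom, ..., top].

[-5, 9, -3, 69696]

-9     -> -9
7      -> -9 7
-      -> -16
-9     -> -16 -9
swap   -> -9 -16
-      -> 7
-8     -> 7 -8
-      -> 15
drop   -> (empty)
-11    -> -11
-2     -> -11 -2
negate -> -11 2
/      -> -5
9      -> -5 9
over   -> -5 9 -5
6      -> -5 9 -5 6
swap   -> -5 9 6 -5
over   -> -5 9 6 -5 6
swap   -> -5 9 6 6 -5
+      -> -5 9 6 1
*      -> -5 9 6
44     -> -5 9 6 44
*      -> -5 9 264
-3     -> -5 9 264 -3
swap   -> -5 9 -3 264
negate -> -5 9 -3 -264
dup    -> -5 9 -3 -264 -264
*      -> -5 9 -3 69696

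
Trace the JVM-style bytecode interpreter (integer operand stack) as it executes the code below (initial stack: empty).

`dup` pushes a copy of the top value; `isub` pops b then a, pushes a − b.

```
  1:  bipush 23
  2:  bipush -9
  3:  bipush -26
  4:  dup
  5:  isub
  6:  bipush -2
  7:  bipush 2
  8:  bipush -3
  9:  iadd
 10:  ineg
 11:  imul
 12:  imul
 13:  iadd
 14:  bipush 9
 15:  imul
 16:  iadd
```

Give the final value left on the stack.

bipush 23  -> 23
bipush -9  -> 23 -9
bipush -26 -> 23 -9 -26
dup        -> 23 -9 -26 -26
isub       -> 23 -9 0
bipush -2  -> 23 -9 0 -2
bipush 2   -> 23 -9 0 -2 2
bipush -3  -> 23 -9 0 -2 2 -3
iadd       -> 23 -9 0 -2 -1
ineg       -> 23 -9 0 -2 1
imul       -> 23 -9 0 -2
imul       -> 23 -9 0
iadd       -> 23 -9
bipush 9   -> 23 -9 9
imul       -> 23 -81
iadd       -> -58

-58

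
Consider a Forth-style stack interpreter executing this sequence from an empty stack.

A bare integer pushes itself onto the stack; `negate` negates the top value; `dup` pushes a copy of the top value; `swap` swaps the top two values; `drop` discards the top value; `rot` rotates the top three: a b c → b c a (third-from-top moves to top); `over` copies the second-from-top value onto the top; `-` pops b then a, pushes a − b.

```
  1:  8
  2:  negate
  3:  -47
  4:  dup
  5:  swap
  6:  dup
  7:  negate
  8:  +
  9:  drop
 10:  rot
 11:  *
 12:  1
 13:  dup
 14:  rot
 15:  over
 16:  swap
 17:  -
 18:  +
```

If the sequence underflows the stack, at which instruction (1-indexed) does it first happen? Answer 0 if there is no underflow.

10

8      : [8]
negate : [-8]
-47    : [-8, -47]
dup    : [-8, -47, -47]
swap   : [-8, -47, -47]
dup    : [-8, -47, -47, -47]
negate : [-8, -47, -47, 47]
+      : [-8, -47, 0]
drop   : [-8, -47]
rot  — needs 3 operands, stack has 2 → underflow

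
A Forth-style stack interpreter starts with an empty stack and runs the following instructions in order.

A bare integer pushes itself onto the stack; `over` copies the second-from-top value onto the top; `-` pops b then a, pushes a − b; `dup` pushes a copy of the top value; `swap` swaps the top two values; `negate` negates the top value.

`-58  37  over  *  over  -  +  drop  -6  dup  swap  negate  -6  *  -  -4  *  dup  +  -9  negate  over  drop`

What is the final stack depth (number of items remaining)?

-58    → [-58]
37     → [-58, 37]
over   → [-58, 37, -58]
*      → [-58, -2146]
over   → [-58, -2146, -58]
-      → [-58, -2088]
+      → [-2146]
drop   → []
-6     → [-6]
dup    → [-6, -6]
swap   → [-6, -6]
negate → [-6, 6]
-6     → [-6, 6, -6]
*      → [-6, -36]
-      → [30]
-4     → [30, -4]
*      → [-120]
dup    → [-120, -120]
+      → [-240]
-9     → [-240, -9]
negate → [-240, 9]
over   → [-240, 9, -240]
drop   → [-240, 9]

2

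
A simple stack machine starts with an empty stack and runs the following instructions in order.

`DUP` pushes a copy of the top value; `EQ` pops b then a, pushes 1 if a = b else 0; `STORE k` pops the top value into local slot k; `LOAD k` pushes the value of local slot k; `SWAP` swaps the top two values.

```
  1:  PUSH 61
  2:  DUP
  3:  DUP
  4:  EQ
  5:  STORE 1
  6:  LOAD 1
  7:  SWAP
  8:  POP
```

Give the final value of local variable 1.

PUSH 61 -> 61
DUP     -> 61 61
DUP     -> 61 61 61
EQ      -> 61 1
STORE 1 -> 61
LOAD 1  -> 61 1
SWAP    -> 1 61
POP     -> 1

1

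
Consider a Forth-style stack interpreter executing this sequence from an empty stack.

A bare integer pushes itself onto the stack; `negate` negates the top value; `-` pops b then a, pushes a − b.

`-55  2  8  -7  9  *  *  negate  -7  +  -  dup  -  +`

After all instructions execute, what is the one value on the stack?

-55

-55    -> [-55]
2      -> [-55, 2]
8      -> [-55, 2, 8]
-7     -> [-55, 2, 8, -7]
9      -> [-55, 2, 8, -7, 9]
*      -> [-55, 2, 8, -63]
*      -> [-55, 2, -504]
negate -> [-55, 2, 504]
-7     -> [-55, 2, 504, -7]
+      -> [-55, 2, 497]
-      -> [-55, -495]
dup    -> [-55, -495, -495]
-      -> [-55, 0]
+      -> [-55]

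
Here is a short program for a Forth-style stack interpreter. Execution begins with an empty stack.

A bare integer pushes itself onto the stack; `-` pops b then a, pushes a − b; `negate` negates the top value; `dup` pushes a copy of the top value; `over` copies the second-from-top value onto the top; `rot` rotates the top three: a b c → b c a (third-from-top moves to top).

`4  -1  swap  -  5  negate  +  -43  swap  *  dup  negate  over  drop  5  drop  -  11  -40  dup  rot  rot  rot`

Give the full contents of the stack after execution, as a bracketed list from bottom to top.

4      -> 4
-1     -> 4 -1
swap   -> -1 4
-      -> -5
5      -> -5 5
negate -> -5 -5
+      -> -10
-43    -> -10 -43
swap   -> -43 -10
*      -> 430
dup    -> 430 430
negate -> 430 -430
over   -> 430 -430 430
drop   -> 430 -430
5      -> 430 -430 5
drop   -> 430 -430
-      -> 860
11     -> 860 11
-40    -> 860 11 -40
dup    -> 860 11 -40 -40
rot    -> 860 -40 -40 11
rot    -> 860 -40 11 -40
rot    -> 860 11 -40 -40

[860, 11, -40, -40]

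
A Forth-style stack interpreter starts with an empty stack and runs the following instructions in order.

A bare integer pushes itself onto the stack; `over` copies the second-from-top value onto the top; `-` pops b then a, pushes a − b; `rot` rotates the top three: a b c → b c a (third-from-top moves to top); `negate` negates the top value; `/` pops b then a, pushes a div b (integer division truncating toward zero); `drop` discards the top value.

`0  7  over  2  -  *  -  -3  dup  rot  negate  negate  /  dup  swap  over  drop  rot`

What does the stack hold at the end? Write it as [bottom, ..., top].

[0, 0, -3]

0      → 0
7      → 0 7
over   → 0 7 0
2      → 0 7 0 2
-      → 0 7 -2
*      → 0 -14
-      → 14
-3     → 14 -3
dup    → 14 -3 -3
rot    → -3 -3 14
negate → -3 -3 -14
negate → -3 -3 14
/      → -3 0
dup    → -3 0 0
swap   → -3 0 0
over   → -3 0 0 0
drop   → -3 0 0
rot    → 0 0 -3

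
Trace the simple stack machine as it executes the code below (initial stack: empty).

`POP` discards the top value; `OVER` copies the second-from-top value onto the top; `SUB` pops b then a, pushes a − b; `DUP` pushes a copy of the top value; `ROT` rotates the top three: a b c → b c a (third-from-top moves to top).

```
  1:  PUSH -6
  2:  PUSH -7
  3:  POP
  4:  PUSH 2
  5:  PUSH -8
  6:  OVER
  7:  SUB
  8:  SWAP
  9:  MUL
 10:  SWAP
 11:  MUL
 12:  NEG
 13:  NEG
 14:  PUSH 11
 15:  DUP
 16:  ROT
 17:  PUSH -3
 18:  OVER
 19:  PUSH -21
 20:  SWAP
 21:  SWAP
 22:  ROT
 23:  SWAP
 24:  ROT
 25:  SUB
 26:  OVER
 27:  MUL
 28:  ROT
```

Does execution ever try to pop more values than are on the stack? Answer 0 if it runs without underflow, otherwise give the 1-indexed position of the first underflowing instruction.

PUSH -6  -> -6
PUSH -7  -> -6 -7
POP      -> -6
PUSH 2   -> -6 2
PUSH -8  -> -6 2 -8
OVER     -> -6 2 -8 2
SUB      -> -6 2 -10
SWAP     -> -6 -10 2
MUL      -> -6 -20
SWAP     -> -20 -6
MUL      -> 120
NEG      -> -120
NEG      -> 120
PUSH 11  -> 120 11
DUP      -> 120 11 11
ROT      -> 11 11 120
PUSH -3  -> 11 11 120 -3
OVER     -> 11 11 120 -3 120
PUSH -21 -> 11 11 120 -3 120 -21
SWAP     -> 11 11 120 -3 -21 120
SWAP     -> 11 11 120 -3 120 -21
ROT      -> 11 11 120 120 -21 -3
SWAP     -> 11 11 120 120 -3 -21
ROT      -> 11 11 120 -3 -21 120
SUB      -> 11 11 120 -3 -141
OVER     -> 11 11 120 -3 -141 -3
MUL      -> 11 11 120 -3 423
ROT      -> 11 11 -3 423 120

0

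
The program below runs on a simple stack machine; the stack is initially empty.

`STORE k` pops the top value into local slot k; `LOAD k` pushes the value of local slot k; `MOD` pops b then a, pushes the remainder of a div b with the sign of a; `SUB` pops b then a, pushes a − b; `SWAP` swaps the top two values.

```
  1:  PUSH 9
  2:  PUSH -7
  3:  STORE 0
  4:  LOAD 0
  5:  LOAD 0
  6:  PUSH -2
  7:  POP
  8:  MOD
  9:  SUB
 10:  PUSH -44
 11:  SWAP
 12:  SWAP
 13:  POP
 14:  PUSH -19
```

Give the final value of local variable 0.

-7

PUSH 9   : [9]
PUSH -7  : [9, -7]
STORE 0  : [9]
LOAD 0   : [9, -7]
LOAD 0   : [9, -7, -7]
PUSH -2  : [9, -7, -7, -2]
POP      : [9, -7, -7]
MOD      : [9, 0]
SUB      : [9]
PUSH -44 : [9, -44]
SWAP     : [-44, 9]
SWAP     : [9, -44]
POP      : [9]
PUSH -19 : [9, -19]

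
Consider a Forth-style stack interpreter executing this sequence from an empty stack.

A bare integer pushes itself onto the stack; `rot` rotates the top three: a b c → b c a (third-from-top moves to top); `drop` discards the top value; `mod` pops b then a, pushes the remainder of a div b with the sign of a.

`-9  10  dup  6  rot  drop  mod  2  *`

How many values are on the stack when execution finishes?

2

-9   -> -9
10   -> -9 10
dup  -> -9 10 10
6    -> -9 10 10 6
rot  -> -9 10 6 10
drop -> -9 10 6
mod  -> -9 4
2    -> -9 4 2
*    -> -9 8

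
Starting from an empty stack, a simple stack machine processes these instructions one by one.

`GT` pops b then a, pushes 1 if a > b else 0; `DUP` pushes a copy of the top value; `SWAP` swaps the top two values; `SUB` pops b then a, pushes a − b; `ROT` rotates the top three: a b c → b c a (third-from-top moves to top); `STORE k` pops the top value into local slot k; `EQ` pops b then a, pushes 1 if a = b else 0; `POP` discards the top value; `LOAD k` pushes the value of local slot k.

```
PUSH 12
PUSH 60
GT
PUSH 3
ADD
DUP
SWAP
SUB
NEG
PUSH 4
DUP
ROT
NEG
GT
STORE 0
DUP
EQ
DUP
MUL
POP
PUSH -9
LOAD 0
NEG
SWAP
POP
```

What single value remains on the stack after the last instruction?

-1

PUSH 12 -> [12]
PUSH 60 -> [12, 60]
GT      -> [0]
PUSH 3  -> [0, 3]
ADD     -> [3]
DUP     -> [3, 3]
SWAP    -> [3, 3]
SUB     -> [0]
NEG     -> [0]
PUSH 4  -> [0, 4]
DUP     -> [0, 4, 4]
ROT     -> [4, 4, 0]
NEG     -> [4, 4, 0]
GT      -> [4, 1]
STORE 0 -> [4]
DUP     -> [4, 4]
EQ      -> [1]
DUP     -> [1, 1]
MUL     -> [1]
POP     -> []
PUSH -9 -> [-9]
LOAD 0  -> [-9, 1]
NEG     -> [-9, -1]
SWAP    -> [-1, -9]
POP     -> [-1]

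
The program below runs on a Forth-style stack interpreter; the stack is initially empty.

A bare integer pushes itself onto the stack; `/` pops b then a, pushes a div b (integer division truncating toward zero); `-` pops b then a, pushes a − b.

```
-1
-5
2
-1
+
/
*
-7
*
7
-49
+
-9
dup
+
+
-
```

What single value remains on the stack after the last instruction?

25

-1   -1
-5   -1 -5
2    -1 -5 2
-1   -1 -5 2 -1
+    -1 -5 1
/    -1 -5
*    5
-7   5 -7
*    -35
7    -35 7
-49  -35 7 -49
+    -35 -42
-9   -35 -42 -9
dup  -35 -42 -9 -9
+    -35 -42 -18
+    -35 -60
-    25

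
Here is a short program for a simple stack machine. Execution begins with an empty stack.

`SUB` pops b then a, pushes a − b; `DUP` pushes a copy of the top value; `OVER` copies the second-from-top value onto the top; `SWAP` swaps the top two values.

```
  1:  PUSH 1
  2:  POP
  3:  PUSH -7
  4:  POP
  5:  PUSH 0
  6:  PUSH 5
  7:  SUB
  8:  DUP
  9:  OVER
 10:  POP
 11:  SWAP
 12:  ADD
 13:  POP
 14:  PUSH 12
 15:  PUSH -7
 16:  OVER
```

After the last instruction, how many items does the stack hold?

3

PUSH 1  : [1]
POP     : []
PUSH -7 : [-7]
POP     : []
PUSH 0  : [0]
PUSH 5  : [0, 5]
SUB     : [-5]
DUP     : [-5, -5]
OVER    : [-5, -5, -5]
POP     : [-5, -5]
SWAP    : [-5, -5]
ADD     : [-10]
POP     : []
PUSH 12 : [12]
PUSH -7 : [12, -7]
OVER    : [12, -7, 12]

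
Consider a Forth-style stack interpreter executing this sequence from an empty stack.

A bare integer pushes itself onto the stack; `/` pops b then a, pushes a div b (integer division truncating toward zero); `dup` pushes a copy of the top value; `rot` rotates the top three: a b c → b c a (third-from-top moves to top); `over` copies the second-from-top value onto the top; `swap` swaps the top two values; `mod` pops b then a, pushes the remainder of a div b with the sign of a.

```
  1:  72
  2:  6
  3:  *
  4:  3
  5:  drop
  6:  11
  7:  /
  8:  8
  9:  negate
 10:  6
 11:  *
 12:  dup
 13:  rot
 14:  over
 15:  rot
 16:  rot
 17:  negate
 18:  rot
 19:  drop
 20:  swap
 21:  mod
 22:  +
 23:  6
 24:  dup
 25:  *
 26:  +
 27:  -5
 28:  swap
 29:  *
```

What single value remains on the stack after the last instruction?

72     → [72]
6      → [72, 6]
*      → [432]
3      → [432, 3]
drop   → [432]
11     → [432, 11]
/      → [39]
8      → [39, 8]
negate → [39, -8]
6      → [39, -8, 6]
*      → [39, -48]
dup    → [39, -48, -48]
rot    → [-48, -48, 39]
over   → [-48, -48, 39, -48]
rot    → [-48, 39, -48, -48]
rot    → [-48, -48, -48, 39]
negate → [-48, -48, -48, -39]
rot    → [-48, -48, -39, -48]
drop   → [-48, -48, -39]
swap   → [-48, -39, -48]
mod    → [-48, -39]
+      → [-87]
6      → [-87, 6]
dup    → [-87, 6, 6]
*      → [-87, 36]
+      → [-51]
-5     → [-51, -5]
swap   → [-5, -51]
*      → [255]

255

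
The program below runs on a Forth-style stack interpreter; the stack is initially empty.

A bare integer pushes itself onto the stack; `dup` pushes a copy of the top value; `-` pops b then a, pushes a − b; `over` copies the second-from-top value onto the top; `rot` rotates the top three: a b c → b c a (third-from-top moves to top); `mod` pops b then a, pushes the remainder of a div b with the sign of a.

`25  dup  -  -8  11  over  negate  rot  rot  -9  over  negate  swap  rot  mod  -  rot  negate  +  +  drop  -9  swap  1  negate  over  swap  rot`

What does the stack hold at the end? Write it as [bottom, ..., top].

[-9, 0, -1, 0]

25     → [25]
dup    → [25, 25]
-      → [0]
-8     → [0, -8]
11     → [0, -8, 11]
over   → [0, -8, 11, -8]
negate → [0, -8, 11, 8]
rot    → [0, 11, 8, -8]
rot    → [0, 8, -8, 11]
-9     → [0, 8, -8, 11, -9]
over   → [0, 8, -8, 11, -9, 11]
negate → [0, 8, -8, 11, -9, -11]
swap   → [0, 8, -8, 11, -11, -9]
rot    → [0, 8, -8, -11, -9, 11]
mod    → [0, 8, -8, -11, -9]
-      → [0, 8, -8, -2]
rot    → [0, -8, -2, 8]
negate → [0, -8, -2, -8]
+      → [0, -8, -10]
+      → [0, -18]
drop   → [0]
-9     → [0, -9]
swap   → [-9, 0]
1      → [-9, 0, 1]
negate → [-9, 0, -1]
over   → [-9, 0, -1, 0]
swap   → [-9, 0, 0, -1]
rot    → [-9, 0, -1, 0]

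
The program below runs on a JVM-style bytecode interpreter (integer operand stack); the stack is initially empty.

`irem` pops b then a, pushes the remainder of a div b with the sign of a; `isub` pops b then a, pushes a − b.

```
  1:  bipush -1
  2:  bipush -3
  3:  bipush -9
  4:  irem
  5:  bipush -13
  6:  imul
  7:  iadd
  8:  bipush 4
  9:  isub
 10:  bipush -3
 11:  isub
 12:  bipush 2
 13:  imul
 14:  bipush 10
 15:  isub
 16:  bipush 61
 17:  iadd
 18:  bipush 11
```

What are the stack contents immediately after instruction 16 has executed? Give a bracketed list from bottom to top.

bipush -1   [-1]
bipush -3   [-1, -3]
bipush -9   [-1, -3, -9]
irem        [-1, -3]
bipush -13  [-1, -3, -13]
imul        [-1, 39]
iadd        [38]
bipush 4    [38, 4]
isub        [34]
bipush -3   [34, -3]
isub        [37]
bipush 2    [37, 2]
imul        [74]
bipush 10   [74, 10]
isub        [64]
bipush 61   [64, 61]

[64, 61]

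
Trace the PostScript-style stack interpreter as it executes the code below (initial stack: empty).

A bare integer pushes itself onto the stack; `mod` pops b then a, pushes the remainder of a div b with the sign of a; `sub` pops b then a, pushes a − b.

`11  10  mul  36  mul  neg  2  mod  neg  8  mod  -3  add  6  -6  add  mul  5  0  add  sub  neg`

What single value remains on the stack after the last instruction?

5

11  : [11]
10  : [11, 10]
mul : [110]
36  : [110, 36]
mul : [3960]
neg : [-3960]
2   : [-3960, 2]
mod : [0]
neg : [0]
8   : [0, 8]
mod : [0]
-3  : [0, -3]
add : [-3]
6   : [-3, 6]
-6  : [-3, 6, -6]
add : [-3, 0]
mul : [0]
5   : [0, 5]
0   : [0, 5, 0]
add : [0, 5]
sub : [-5]
neg : [5]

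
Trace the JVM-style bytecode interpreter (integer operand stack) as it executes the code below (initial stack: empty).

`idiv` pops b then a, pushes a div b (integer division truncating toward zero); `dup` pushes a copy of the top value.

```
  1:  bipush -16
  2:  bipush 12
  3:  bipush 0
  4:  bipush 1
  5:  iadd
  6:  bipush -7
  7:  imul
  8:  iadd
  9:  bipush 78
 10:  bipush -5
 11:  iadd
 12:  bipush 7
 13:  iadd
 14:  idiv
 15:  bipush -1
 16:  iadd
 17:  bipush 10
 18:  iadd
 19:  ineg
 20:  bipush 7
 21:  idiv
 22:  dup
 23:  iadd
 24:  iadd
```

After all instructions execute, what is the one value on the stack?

bipush -16 : -16
bipush 12  : -16 12
bipush 0   : -16 12 0
bipush 1   : -16 12 0 1
iadd       : -16 12 1
bipush -7  : -16 12 1 -7
imul       : -16 12 -7
iadd       : -16 5
bipush 78  : -16 5 78
bipush -5  : -16 5 78 -5
iadd       : -16 5 73
bipush 7   : -16 5 73 7
iadd       : -16 5 80
idiv       : -16 0
bipush -1  : -16 0 -1
iadd       : -16 -1
bipush 10  : -16 -1 10
iadd       : -16 9
ineg       : -16 -9
bipush 7   : -16 -9 7
idiv       : -16 -1
dup        : -16 -1 -1
iadd       : -16 -2
iadd       : -18

-18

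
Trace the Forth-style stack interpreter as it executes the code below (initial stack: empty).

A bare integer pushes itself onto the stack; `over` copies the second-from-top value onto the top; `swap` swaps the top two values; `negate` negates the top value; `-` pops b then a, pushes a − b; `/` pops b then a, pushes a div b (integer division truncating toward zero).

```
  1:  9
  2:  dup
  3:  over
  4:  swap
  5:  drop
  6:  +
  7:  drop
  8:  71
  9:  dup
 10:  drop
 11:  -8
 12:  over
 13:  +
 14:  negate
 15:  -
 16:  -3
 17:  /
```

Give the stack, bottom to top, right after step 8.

9    → 9
dup  → 9 9
over → 9 9 9
swap → 9 9 9
drop → 9 9
+    → 18
drop → (empty)
71   → 71

[71]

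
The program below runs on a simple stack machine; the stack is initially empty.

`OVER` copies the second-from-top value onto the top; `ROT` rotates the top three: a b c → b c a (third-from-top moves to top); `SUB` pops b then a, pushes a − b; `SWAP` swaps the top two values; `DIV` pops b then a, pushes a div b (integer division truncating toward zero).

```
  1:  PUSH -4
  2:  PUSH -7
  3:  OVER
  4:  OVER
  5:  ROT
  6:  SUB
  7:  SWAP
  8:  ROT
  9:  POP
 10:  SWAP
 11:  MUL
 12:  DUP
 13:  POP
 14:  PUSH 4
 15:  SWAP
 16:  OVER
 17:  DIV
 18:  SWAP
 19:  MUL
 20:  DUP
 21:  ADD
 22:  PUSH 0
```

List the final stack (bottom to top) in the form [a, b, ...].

[0, 0]

PUSH -4 : [-4]
PUSH -7 : [-4, -7]
OVER    : [-4, -7, -4]
OVER    : [-4, -7, -4, -7]
ROT     : [-4, -4, -7, -7]
SUB     : [-4, -4, 0]
SWAP    : [-4, 0, -4]
ROT     : [0, -4, -4]
POP     : [0, -4]
SWAP    : [-4, 0]
MUL     : [0]
DUP     : [0, 0]
POP     : [0]
PUSH 4  : [0, 4]
SWAP    : [4, 0]
OVER    : [4, 0, 4]
DIV     : [4, 0]
SWAP    : [0, 4]
MUL     : [0]
DUP     : [0, 0]
ADD     : [0]
PUSH 0  : [0, 0]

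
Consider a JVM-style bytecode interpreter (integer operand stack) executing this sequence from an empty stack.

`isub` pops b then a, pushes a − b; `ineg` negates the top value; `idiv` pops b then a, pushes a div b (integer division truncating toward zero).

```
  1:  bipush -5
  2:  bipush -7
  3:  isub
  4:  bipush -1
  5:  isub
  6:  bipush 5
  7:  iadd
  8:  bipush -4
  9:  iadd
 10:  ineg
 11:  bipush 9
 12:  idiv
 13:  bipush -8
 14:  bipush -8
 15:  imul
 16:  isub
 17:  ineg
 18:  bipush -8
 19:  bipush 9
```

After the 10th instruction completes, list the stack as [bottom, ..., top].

[-4]

bipush -5 → [-5]
bipush -7 → [-5, -7]
isub      → [2]
bipush -1 → [2, -1]
isub      → [3]
bipush 5  → [3, 5]
iadd      → [8]
bipush -4 → [8, -4]
iadd      → [4]
ineg      → [-4]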